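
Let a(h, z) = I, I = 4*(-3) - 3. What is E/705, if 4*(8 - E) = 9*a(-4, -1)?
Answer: 167/2820 ≈ 0.059220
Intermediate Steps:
I = -15 (I = -12 - 3 = -15)
a(h, z) = -15
E = 167/4 (E = 8 - 9*(-15)/4 = 8 - 1/4*(-135) = 8 + 135/4 = 167/4 ≈ 41.750)
E/705 = (167/4)/705 = (167/4)*(1/705) = 167/2820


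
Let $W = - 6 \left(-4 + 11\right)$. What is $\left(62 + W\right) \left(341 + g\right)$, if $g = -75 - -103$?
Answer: $7380$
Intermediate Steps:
$g = 28$ ($g = -75 + 103 = 28$)
$W = -42$ ($W = \left(-6\right) 7 = -42$)
$\left(62 + W\right) \left(341 + g\right) = \left(62 - 42\right) \left(341 + 28\right) = 20 \cdot 369 = 7380$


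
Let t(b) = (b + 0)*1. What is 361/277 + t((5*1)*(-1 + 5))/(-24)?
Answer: 781/1662 ≈ 0.46992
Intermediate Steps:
t(b) = b (t(b) = b*1 = b)
361/277 + t((5*1)*(-1 + 5))/(-24) = 361/277 + ((5*1)*(-1 + 5))/(-24) = 361*(1/277) + (5*4)*(-1/24) = 361/277 + 20*(-1/24) = 361/277 - ⅚ = 781/1662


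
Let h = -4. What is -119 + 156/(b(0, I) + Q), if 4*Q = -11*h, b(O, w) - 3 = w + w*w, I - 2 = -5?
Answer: -556/5 ≈ -111.20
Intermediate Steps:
I = -3 (I = 2 - 5 = -3)
b(O, w) = 3 + w + w**2 (b(O, w) = 3 + (w + w*w) = 3 + (w + w**2) = 3 + w + w**2)
Q = 11 (Q = (-11*(-4))/4 = (1/4)*44 = 11)
-119 + 156/(b(0, I) + Q) = -119 + 156/((3 - 3 + (-3)**2) + 11) = -119 + 156/((3 - 3 + 9) + 11) = -119 + 156/(9 + 11) = -119 + 156/20 = -119 + 156*(1/20) = -119 + 39/5 = -556/5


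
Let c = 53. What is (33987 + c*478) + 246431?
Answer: 305752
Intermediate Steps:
(33987 + c*478) + 246431 = (33987 + 53*478) + 246431 = (33987 + 25334) + 246431 = 59321 + 246431 = 305752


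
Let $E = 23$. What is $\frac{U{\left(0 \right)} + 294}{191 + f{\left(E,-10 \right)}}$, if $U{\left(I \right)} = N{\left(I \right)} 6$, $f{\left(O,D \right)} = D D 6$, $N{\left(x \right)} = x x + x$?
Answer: $\frac{42}{113} \approx 0.37168$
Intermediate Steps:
$N{\left(x \right)} = x + x^{2}$ ($N{\left(x \right)} = x^{2} + x = x + x^{2}$)
$f{\left(O,D \right)} = 6 D^{2}$ ($f{\left(O,D \right)} = D^{2} \cdot 6 = 6 D^{2}$)
$U{\left(I \right)} = 6 I \left(1 + I\right)$ ($U{\left(I \right)} = I \left(1 + I\right) 6 = 6 I \left(1 + I\right)$)
$\frac{U{\left(0 \right)} + 294}{191 + f{\left(E,-10 \right)}} = \frac{6 \cdot 0 \left(1 + 0\right) + 294}{191 + 6 \left(-10\right)^{2}} = \frac{6 \cdot 0 \cdot 1 + 294}{191 + 6 \cdot 100} = \frac{0 + 294}{191 + 600} = \frac{294}{791} = 294 \cdot \frac{1}{791} = \frac{42}{113}$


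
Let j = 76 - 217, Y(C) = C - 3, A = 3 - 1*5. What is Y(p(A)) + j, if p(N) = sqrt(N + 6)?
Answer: -142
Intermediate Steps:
A = -2 (A = 3 - 5 = -2)
p(N) = sqrt(6 + N)
Y(C) = -3 + C
j = -141
Y(p(A)) + j = (-3 + sqrt(6 - 2)) - 141 = (-3 + sqrt(4)) - 141 = (-3 + 2) - 141 = -1 - 141 = -142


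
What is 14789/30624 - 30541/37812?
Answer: -10446831/32165408 ≈ -0.32478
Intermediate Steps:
14789/30624 - 30541/37812 = -10446831/32165408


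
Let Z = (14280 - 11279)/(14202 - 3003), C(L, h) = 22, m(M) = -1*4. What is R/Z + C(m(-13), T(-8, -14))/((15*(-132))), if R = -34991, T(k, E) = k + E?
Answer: -35267781811/270090 ≈ -1.3058e+5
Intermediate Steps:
T(k, E) = E + k
m(M) = -4
Z = 3001/11199 ≈ 0.26797
R/Z + C(m(-13), T(-8, -14))/((15*(-132))) = -34991/3001/11199 + 22/((15*(-132))) = -34991*11199/3001 + 22/(-1980) = -391864209/3001 + 22*(-1/1980) = -391864209/3001 - 1/90 = -35267781811/270090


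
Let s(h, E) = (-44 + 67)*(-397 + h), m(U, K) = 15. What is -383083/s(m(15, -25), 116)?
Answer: 383083/8786 ≈ 43.602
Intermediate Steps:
s(h, E) = -9131 + 23*h (s(h, E) = 23*(-397 + h) = -9131 + 23*h)
-383083/s(m(15, -25), 116) = -383083/(-9131 + 23*15) = -383083/(-9131 + 345) = -383083/(-8786) = -383083*(-1/8786) = 383083/8786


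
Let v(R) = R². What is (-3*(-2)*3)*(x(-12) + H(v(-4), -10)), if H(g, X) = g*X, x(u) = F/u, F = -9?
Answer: -5733/2 ≈ -2866.5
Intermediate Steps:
x(u) = -9/u
H(g, X) = X*g
(-3*(-2)*3)*(x(-12) + H(v(-4), -10)) = (-3*(-2)*3)*(-9/(-12) - 10*(-4)²) = (6*3)*(-9*(-1/12) - 10*16) = 18*(¾ - 160) = 18*(-637/4) = -5733/2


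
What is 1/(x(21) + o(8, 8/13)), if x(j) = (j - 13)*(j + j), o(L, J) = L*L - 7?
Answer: 1/393 ≈ 0.0025445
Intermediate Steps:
o(L, J) = -7 + L² (o(L, J) = L² - 7 = -7 + L²)
x(j) = 2*j*(-13 + j) (x(j) = (-13 + j)*(2*j) = 2*j*(-13 + j))
1/(x(21) + o(8, 8/13)) = 1/(2*21*(-13 + 21) + (-7 + 8²)) = 1/(2*21*8 + (-7 + 64)) = 1/(336 + 57) = 1/393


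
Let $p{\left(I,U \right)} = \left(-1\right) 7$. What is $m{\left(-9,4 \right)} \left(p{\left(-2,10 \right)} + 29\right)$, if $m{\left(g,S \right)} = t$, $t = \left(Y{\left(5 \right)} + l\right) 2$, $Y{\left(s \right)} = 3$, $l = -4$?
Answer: $-44$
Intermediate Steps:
$p{\left(I,U \right)} = -7$
$t = -2$ ($t = \left(3 - 4\right) 2 = \left(-1\right) 2 = -2$)
$m{\left(g,S \right)} = -2$
$m{\left(-9,4 \right)} \left(p{\left(-2,10 \right)} + 29\right) = - 2 \left(-7 + 29\right) = \left(-2\right) 22 = -44$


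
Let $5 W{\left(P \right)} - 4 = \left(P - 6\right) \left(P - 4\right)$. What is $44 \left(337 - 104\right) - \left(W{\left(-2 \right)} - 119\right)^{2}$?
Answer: $- \frac{38549}{25} \approx -1542.0$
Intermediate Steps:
$W{\left(P \right)} = \frac{4}{5} + \frac{\left(-6 + P\right) \left(-4 + P\right)}{5}$ ($W{\left(P \right)} = \frac{4}{5} + \frac{\left(P - 6\right) \left(P - 4\right)}{5} = \frac{4}{5} + \frac{\left(-6 + P\right) \left(-4 + P\right)}{5}$)
$44 \left(337 - 104\right) - \left(W{\left(-2 \right)} - 119\right)^{2} = 44 \left(337 - 104\right) - \left(\left(\frac{28}{5} - -4 + \frac{\left(-2\right)^{2}}{5}\right) - 119\right)^{2} = 44 \cdot 233 - \left(\left(\frac{28}{5} + 4 + \frac{1}{5} \cdot 4\right) - 119\right)^{2} = 10252 - \left(\left(\frac{28}{5} + 4 + \frac{4}{5}\right) - 119\right)^{2} = 10252 - \left(\frac{52}{5} - 119\right)^{2} = 10252 - \left(- \frac{543}{5}\right)^{2} = 10252 - \frac{294849}{25} = - \frac{38549}{25}$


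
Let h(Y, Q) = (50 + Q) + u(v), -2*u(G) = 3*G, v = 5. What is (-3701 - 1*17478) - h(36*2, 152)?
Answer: -42747/2 ≈ -21374.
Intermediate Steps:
u(G) = -3*G/2
h(Y, Q) = 85/2 + Q (h(Y, Q) = (50 + Q) - 3/2*5 = (50 + Q) - 15/2 = 85/2 + Q)
(-3701 - 1*17478) - h(36*2, 152) = (-3701 - 1*17478) - (85/2 + 152) = (-3701 - 17478) - 1*389/2 = -21179 - 389/2 = -42747/2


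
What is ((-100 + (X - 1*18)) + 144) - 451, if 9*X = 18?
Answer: -423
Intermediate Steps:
X = 2 (X = (1/9)*18 = 2)
((-100 + (X - 1*18)) + 144) - 451 = ((-100 + (2 - 1*18)) + 144) - 451 = ((-100 + (2 - 18)) + 144) - 451 = ((-100 - 16) + 144) - 451 = (-116 + 144) - 451 = 28 - 451 = -423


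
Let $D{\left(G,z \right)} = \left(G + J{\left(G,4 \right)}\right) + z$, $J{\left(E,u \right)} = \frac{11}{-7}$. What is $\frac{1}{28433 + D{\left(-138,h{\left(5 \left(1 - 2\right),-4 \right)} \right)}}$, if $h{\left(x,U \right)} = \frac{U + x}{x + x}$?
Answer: $\frac{70}{1980603} \approx 3.5343 \cdot 10^{-5}$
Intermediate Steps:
$h{\left(x,U \right)} = \frac{U + x}{2 x}$
$J{\left(E,u \right)} = - \frac{11}{7}$ ($J{\left(E,u \right)} = 11 \left(- \frac{1}{7}\right) = - \frac{11}{7}$)
$D{\left(G,z \right)} = - \frac{11}{7} + G + z$ ($D{\left(G,z \right)} = \left(G - \frac{11}{7}\right) + z = \left(- \frac{11}{7} + G\right) + z = - \frac{11}{7} + G + z$)
$\frac{1}{28433 + D{\left(-138,h{\left(5 \left(1 - 2\right),-4 \right)} \right)}} = \frac{1}{28433 - \left(\frac{977}{7} - \frac{-4 + 5 \left(1 - 2\right)}{2 \cdot 5 \left(1 - 2\right)}\right)} = \frac{1}{28433 - \left(\frac{977}{7} - \frac{-4 + 5 \left(-1\right)}{2 \cdot 5 \left(-1\right)}\right)} = \frac{1}{28433 - \left(\frac{977}{7} - \frac{-4 - 5}{2 \left(-5\right)}\right)} = \frac{1}{28433 - \left(\frac{977}{7} - \frac{9}{10}\right)} = \frac{1}{28433 - \frac{9707}{70}} = \frac{1}{\frac{1980603}{70}} = \frac{70}{1980603}$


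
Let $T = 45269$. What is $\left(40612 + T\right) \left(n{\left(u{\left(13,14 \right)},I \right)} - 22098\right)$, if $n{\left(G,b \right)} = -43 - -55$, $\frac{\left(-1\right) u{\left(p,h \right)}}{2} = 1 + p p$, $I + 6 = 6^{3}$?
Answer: $-1896767766$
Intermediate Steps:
$I = 210$ ($I = -6 + 6^{3} = -6 + 216 = 210$)
$u{\left(p,h \right)} = -2 - 2 p^{2}$ ($u{\left(p,h \right)} = - 2 \left(1 + p p\right) = - 2 \left(1 + p^{2}\right) = -2 - 2 p^{2}$)
$n{\left(G,b \right)} = 12$ ($n{\left(G,b \right)} = -43 + 55 = 12$)
$\left(40612 + T\right) \left(n{\left(u{\left(13,14 \right)},I \right)} - 22098\right) = \left(40612 + 45269\right) \left(12 - 22098\right) = 85881 \left(-22086\right) = -1896767766$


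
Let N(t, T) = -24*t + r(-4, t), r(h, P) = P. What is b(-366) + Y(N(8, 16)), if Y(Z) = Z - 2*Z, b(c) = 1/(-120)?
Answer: 22079/120 ≈ 183.99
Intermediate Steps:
b(c) = -1/120
N(t, T) = -23*t (N(t, T) = -24*t + t = -23*t)
Y(Z) = -Z
b(-366) + Y(N(8, 16)) = -1/120 - (-23)*8 = -1/120 - 1*(-184) = -1/120 + 184 = 22079/120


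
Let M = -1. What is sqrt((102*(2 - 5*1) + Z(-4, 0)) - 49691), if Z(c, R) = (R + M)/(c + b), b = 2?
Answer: I*sqrt(199986)/2 ≈ 223.6*I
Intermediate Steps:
Z(c, R) = (-1 + R)/(2 + c) (Z(c, R) = (R - 1)/(c + 2) = (-1 + R)/(2 + c))
sqrt((102*(2 - 5*1) + Z(-4, 0)) - 49691) = sqrt((102*(2 - 5*1) + (-1 + 0)/(2 - 4)) - 49691) = sqrt((102*(2 - 5) - 1/(-2)) - 49691) = sqrt((102*(-3) - 1/2*(-1)) - 49691) = sqrt((-306 + 1/2) - 49691) = sqrt(-611/2 - 49691) = sqrt(-99993/2) = I*sqrt(199986)/2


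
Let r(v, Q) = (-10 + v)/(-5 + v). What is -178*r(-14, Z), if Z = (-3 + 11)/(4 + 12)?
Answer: -4272/19 ≈ -224.84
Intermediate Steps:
Z = ½ (Z = 8/16 = 8*(1/16) = ½ ≈ 0.50000)
r(v, Q) = (-10 + v)/(-5 + v)
-178*r(-14, Z) = -178*(-10 - 14)/(-5 - 14) = -178*(-24)/(-19) = -(-178)*(-24)/19 = -178*24/19 = -4272/19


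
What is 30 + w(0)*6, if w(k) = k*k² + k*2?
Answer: 30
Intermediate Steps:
w(k) = k³ + 2*k
30 + w(0)*6 = 30 + (0*(2 + 0²))*6 = 30 + (0*(2 + 0))*6 = 30 + (0*2)*6 = 30 + 0*6 = 30 + 0 = 30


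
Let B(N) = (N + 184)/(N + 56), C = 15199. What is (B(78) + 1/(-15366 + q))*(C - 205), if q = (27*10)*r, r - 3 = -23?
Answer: 6797977221/231887 ≈ 29316.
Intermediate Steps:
r = -20 (r = 3 - 23 = -20)
B(N) = (184 + N)/(56 + N)
q = -5400 (q = (27*10)*(-20) = 270*(-20) = -5400)
(B(78) + 1/(-15366 + q))*(C - 205) = ((184 + 78)/(56 + 78) + 1/(-15366 - 5400))*(15199 - 205) = (262/134 + 1/(-20766))*14994 = ((1/134)*262 - 1/20766)*14994 = (131/67 - 1/20766)*14994 = (2720279/1391322)*14994 = 6797977221/231887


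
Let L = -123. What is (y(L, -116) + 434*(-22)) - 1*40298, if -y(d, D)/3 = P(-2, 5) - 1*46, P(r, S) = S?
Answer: -49723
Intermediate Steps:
y(d, D) = 123 (y(d, D) = -3*(5 - 1*46) = -3*(5 - 46) = -3*(-41) = 123)
(y(L, -116) + 434*(-22)) - 1*40298 = (123 + 434*(-22)) - 1*40298 = (123 - 9548) - 40298 = -9425 - 40298 = -49723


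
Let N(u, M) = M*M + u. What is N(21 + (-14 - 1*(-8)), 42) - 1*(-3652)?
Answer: 5431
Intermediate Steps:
N(u, M) = u + M**2 (N(u, M) = M**2 + u = u + M**2)
N(21 + (-14 - 1*(-8)), 42) - 1*(-3652) = ((21 + (-14 - 1*(-8))) + 42**2) - 1*(-3652) = ((21 + (-14 + 8)) + 1764) + 3652 = ((21 - 6) + 1764) + 3652 = (15 + 1764) + 3652 = 1779 + 3652 = 5431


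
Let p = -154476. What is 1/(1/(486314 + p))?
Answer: 331838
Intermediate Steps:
1/(1/(486314 + p)) = 1/(1/(486314 - 154476)) = 1/(1/331838) = 331838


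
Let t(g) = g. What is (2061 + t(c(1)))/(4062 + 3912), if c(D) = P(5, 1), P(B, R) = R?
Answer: 1031/3987 ≈ 0.25859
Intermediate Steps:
c(D) = 1
(2061 + t(c(1)))/(4062 + 3912) = (2061 + 1)/(4062 + 3912) = 2062/7974 = 2062*(1/7974) = 1031/3987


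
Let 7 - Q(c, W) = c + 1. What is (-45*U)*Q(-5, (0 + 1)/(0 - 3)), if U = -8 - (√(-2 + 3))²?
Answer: 4455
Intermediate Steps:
Q(c, W) = 6 - c (Q(c, W) = 7 - (c + 1) = 7 - (1 + c) = 7 + (-1 - c) = 6 - c)
U = -9 (U = -8 - (√1)² = -8 - 1*1² = -8 - 1*1 = -8 - 1 = -9)
(-45*U)*Q(-5, (0 + 1)/(0 - 3)) = (-45*(-9))*(6 - 1*(-5)) = 405*(6 + 5) = 405*11 = 4455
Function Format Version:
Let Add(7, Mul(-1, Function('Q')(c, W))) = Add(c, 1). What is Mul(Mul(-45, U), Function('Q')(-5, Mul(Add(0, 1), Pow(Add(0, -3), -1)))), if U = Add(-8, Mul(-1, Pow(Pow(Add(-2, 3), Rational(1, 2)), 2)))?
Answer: 4455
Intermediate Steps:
Function('Q')(c, W) = Add(6, Mul(-1, c)) (Function('Q')(c, W) = Add(7, Mul(-1, Add(c, 1))) = Add(7, Mul(-1, Add(1, c))) = Add(7, Add(-1, Mul(-1, c))) = Add(6, Mul(-1, c)))
U = -9 (U = Add(-8, Mul(-1, Pow(Pow(1, Rational(1, 2)), 2))) = Add(-8, Mul(-1, Pow(1, 2))) = Add(-8, Mul(-1, 1)) = Add(-8, -1) = -9)
Mul(Mul(-45, U), Function('Q')(-5, Mul(Add(0, 1), Pow(Add(0, -3), -1)))) = Mul(Mul(-45, -9), Add(6, Mul(-1, -5))) = Mul(405, Add(6, 5)) = Mul(405, 11) = 4455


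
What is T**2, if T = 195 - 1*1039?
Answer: 712336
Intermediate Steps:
T = -844 (T = 195 - 1039 = -844)
T**2 = (-844)**2 = 712336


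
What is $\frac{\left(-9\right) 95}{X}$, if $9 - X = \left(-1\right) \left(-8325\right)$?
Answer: $\frac{95}{924} \approx 0.10281$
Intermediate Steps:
$X = -8316$ ($X = 9 - \left(-1\right) \left(-8325\right) = 9 - 8325 = -8316$)
$\frac{\left(-9\right) 95}{X} = \frac{\left(-9\right) 95}{-8316} = \left(-855\right) \left(- \frac{1}{8316}\right) = \frac{95}{924}$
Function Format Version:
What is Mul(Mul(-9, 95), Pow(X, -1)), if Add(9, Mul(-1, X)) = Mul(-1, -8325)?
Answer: Rational(95, 924) ≈ 0.10281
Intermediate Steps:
X = -8316 (X = Add(9, Mul(-1, Mul(-1, -8325))) = Add(9, Mul(-1, 8325)) = Add(9, -8325) = -8316)
Mul(Mul(-9, 95), Pow(X, -1)) = Mul(Mul(-9, 95), Pow(-8316, -1)) = Mul(-855, Rational(-1, 8316)) = Rational(95, 924)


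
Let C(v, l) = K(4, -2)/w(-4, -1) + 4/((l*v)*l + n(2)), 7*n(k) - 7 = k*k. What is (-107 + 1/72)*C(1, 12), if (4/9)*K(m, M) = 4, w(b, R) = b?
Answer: 69781477/293472 ≈ 237.78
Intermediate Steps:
K(m, M) = 9 (K(m, M) = (9/4)*4 = 9)
n(k) = 1 + k²/7 (n(k) = 1 + (k*k)/7 = 1 + k²/7)
C(v, l) = -9/4 + 4/(11/7 + v*l²) (C(v, l) = 9/(-4) + 4/((l*v)*l + (1 + (⅐)*2²)) = 9*(-¼) + 4/(v*l² + (1 + (⅐)*4)) = -9/4 + 4/(v*l² + (1 + 4/7)) = -9/4 + 4/(v*l² + 11/7) = -9/4 + 4/(11/7 + v*l²))
(-107 + 1/72)*C(1, 12) = (-107 + 1/72)*((13 - 63*1*12²)/(4*(11 + 7*1*12²))) = (-107 + 1/72)*((13 - 63*1*144)/(4*(11 + 7*1*144))) = -7703*(13 - 9072)/(288*(11 + 1008)) = -7703*(-9059)/(288*1019) = -7703/72*(-9059/4076) = 69781477/293472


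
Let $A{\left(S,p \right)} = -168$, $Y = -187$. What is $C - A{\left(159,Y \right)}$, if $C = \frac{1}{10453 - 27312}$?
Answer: $\frac{2832311}{16859} \approx 168.0$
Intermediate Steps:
$C = - \frac{1}{16859}$ ($C = \frac{1}{-16859} = - \frac{1}{16859} \approx -5.9315 \cdot 10^{-5}$)
$C - A{\left(159,Y \right)} = - \frac{1}{16859} - -168 = - \frac{1}{16859} + 168 = \frac{2832311}{16859}$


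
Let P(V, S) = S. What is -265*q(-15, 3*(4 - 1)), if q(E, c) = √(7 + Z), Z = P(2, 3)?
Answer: -265*√10 ≈ -838.00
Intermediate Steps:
Z = 3
q(E, c) = √10 (q(E, c) = √(7 + 3) = √10)
-265*q(-15, 3*(4 - 1)) = -265*√10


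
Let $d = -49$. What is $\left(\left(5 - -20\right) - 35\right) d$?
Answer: $490$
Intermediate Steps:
$\left(\left(5 - -20\right) - 35\right) d = \left(\left(5 - -20\right) - 35\right) \left(-49\right) = \left(\left(5 + 20\right) - 35\right) \left(-49\right) = \left(25 - 35\right) \left(-49\right) = \left(-10\right) \left(-49\right) = 490$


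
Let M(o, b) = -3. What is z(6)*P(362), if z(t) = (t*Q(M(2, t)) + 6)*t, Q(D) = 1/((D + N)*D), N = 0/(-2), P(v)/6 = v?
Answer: 86880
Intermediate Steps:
P(v) = 6*v
N = 0 (N = 0*(-1/2) = 0)
Q(D) = D**(-2) (Q(D) = 1/((D + 0)*D) = 1/(D*D) = D**(-2))
z(t) = t*(6 + t/9) (z(t) = (t/(-3)**2 + 6)*t = (t*(1/9) + 6)*t = (t/9 + 6)*t = (6 + t/9)*t = t*(6 + t/9))
z(6)*P(362) = ((1/9)*6*(54 + 6))*(6*362) = ((1/9)*6*60)*2172 = 40*2172 = 86880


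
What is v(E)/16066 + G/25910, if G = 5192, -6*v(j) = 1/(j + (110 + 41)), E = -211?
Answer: 3002930783/14985722160 ≈ 0.20039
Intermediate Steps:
v(j) = -1/(6*(151 + j)) (v(j) = -1/(6*(j + (110 + 41))) = -1/(6*(j + 151)) = -1/(6*(151 + j)))
v(E)/16066 + G/25910 = -1/(906 + 6*(-211))/16066 + 5192/25910 = -1/(906 - 1266)*(1/16066) + 5192*(1/25910) = -1/(-360)*(1/16066) + 2596/12955 = -1*(-1/360)*(1/16066) + 2596/12955 = (1/360)*(1/16066) + 2596/12955 = 1/5783760 + 2596/12955 = 3002930783/14985722160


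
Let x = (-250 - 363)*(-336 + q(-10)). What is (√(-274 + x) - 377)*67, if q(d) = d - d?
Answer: -25259 + 67*√205694 ≈ 5127.8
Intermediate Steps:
q(d) = 0
x = 205968 (x = (-250 - 363)*(-336 + 0) = -613*(-336) = 205968)
(√(-274 + x) - 377)*67 = (√(-274 + 205968) - 377)*67 = (√205694 - 377)*67 = (-377 + √205694)*67 = -25259 + 67*√205694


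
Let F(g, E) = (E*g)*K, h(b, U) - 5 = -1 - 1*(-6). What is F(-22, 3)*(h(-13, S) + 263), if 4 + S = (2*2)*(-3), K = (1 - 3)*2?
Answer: 72072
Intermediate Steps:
K = -4 (K = -2*2 = -4)
S = -16 (S = -4 + (2*2)*(-3) = -4 + 4*(-3) = -4 - 12 = -16)
h(b, U) = 10 (h(b, U) = 5 + (-1 - 1*(-6)) = 5 + (-1 + 6) = 5 + 5 = 10)
F(g, E) = -4*E*g (F(g, E) = (E*g)*(-4) = -4*E*g)
F(-22, 3)*(h(-13, S) + 263) = (-4*3*(-22))*(10 + 263) = 264*273 = 72072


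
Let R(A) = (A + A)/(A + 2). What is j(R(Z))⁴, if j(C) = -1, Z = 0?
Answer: 1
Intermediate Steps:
R(A) = 2*A/(2 + A) (R(A) = (2*A)/(2 + A) = 2*A/(2 + A))
j(R(Z))⁴ = (-1)⁴ = 1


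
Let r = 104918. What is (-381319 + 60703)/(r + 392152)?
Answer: -17812/27615 ≈ -0.64501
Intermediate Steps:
(-381319 + 60703)/(r + 392152) = (-381319 + 60703)/(104918 + 392152) = -320616/497070 = -320616*1/497070 = -17812/27615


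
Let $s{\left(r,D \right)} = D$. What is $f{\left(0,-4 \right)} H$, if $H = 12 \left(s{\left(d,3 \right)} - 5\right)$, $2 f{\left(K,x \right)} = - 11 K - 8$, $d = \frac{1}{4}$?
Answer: $96$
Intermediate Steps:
$d = \frac{1}{4} \approx 0.25$
$f{\left(K,x \right)} = -4 - \frac{11 K}{2}$ ($f{\left(K,x \right)} = \frac{- 11 K - 8}{2} = \frac{-8 - 11 K}{2} = -4 - \frac{11 K}{2}$)
$H = -24$ ($H = 12 \left(3 - 5\right) = 12 \left(-2\right) = -24$)
$f{\left(0,-4 \right)} H = \left(-4 - 0\right) \left(-24\right) = \left(-4 + 0\right) \left(-24\right) = \left(-4\right) \left(-24\right) = 96$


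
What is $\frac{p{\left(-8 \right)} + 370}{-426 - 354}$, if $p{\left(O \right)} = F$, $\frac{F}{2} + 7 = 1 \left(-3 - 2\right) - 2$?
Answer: $- \frac{57}{130} \approx -0.43846$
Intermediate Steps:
$F = -28$ ($F = -14 + 2 \left(1 \left(-3 - 2\right) - 2\right) = -14 + 2 \left(1 \left(-5\right) - 2\right) = -14 + 2 \left(-5 - 2\right) = -14 + 2 \left(-7\right) = -14 - 14 = -28$)
$p{\left(O \right)} = -28$
$\frac{p{\left(-8 \right)} + 370}{-426 - 354} = \frac{-28 + 370}{-426 - 354} = \frac{1}{-780} \cdot 342 = \left(- \frac{1}{780}\right) 342 = - \frac{57}{130}$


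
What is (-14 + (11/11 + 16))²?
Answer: 9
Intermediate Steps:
(-14 + (11/11 + 16))² = (-14 + (11*(1/11) + 16))² = (-14 + (1 + 16))² = (-14 + 17)² = 3² = 9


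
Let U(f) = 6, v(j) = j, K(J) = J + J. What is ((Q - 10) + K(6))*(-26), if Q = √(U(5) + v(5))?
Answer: -52 - 26*√11 ≈ -138.23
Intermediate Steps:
K(J) = 2*J
Q = √11 (Q = √(6 + 5) = √11 ≈ 3.3166)
((Q - 10) + K(6))*(-26) = ((√11 - 10) + 2*6)*(-26) = ((-10 + √11) + 12)*(-26) = (2 + √11)*(-26) = -52 - 26*√11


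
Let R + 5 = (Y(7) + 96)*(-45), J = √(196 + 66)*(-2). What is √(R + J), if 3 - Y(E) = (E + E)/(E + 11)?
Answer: √(-4425 - 2*√262) ≈ 66.764*I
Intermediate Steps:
Y(E) = 3 - 2*E/(11 + E) (Y(E) = 3 - (E + E)/(E + 11) = 3 - 2*E/(11 + E))
J = -2*√262 (J = √262*(-2) = -2*√262 ≈ -32.373)
R = -4425 (R = -5 + ((33 + 7)/(11 + 7) + 96)*(-45) = -5 + (40/18 + 96)*(-45) = -5 + ((1/18)*40 + 96)*(-45) = -5 + (20/9 + 96)*(-45) = -5 + (884/9)*(-45) = -5 - 4420 = -4425)
√(R + J) = √(-4425 - 2*√262)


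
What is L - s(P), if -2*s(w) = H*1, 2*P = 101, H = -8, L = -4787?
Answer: -4791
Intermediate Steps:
P = 101/2 (P = (1/2)*101 = 101/2 ≈ 50.500)
s(w) = 4 (s(w) = -(-4) = -1/2*(-8) = 4)
L - s(P) = -4787 - 1*4 = -4787 - 4 = -4791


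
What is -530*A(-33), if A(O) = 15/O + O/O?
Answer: -3180/11 ≈ -289.09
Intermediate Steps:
A(O) = 1 + 15/O (A(O) = 15/O + 1 = 1 + 15/O)
-530*A(-33) = -530*(15 - 33)/(-33) = -(-530)*(-18)/33 = -530*6/11 = -3180/11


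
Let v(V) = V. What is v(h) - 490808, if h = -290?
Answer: -491098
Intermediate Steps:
v(h) - 490808 = -290 - 490808 = -491098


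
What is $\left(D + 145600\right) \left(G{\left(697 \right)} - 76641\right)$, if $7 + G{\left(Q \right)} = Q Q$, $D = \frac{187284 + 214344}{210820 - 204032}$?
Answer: $\frac{101137891823727}{1697} \approx 5.9598 \cdot 10^{10}$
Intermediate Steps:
$D = \frac{100407}{1697}$ ($D = \frac{401628}{6788} = 401628 \cdot \frac{1}{6788} = \frac{100407}{1697} \approx 59.167$)
$G{\left(Q \right)} = -7 + Q^{2}$ ($G{\left(Q \right)} = -7 + Q Q = -7 + Q^{2}$)
$\left(D + 145600\right) \left(G{\left(697 \right)} - 76641\right) = \left(\frac{100407}{1697} + 145600\right) \left(\left(-7 + 697^{2}\right) - 76641\right) = \frac{247183607 \left(\left(-7 + 485809\right) - 76641\right)}{1697} = \frac{247183607 \left(485802 - 76641\right)}{1697} = \frac{247183607}{1697} \cdot 409161 = \frac{101137891823727}{1697}$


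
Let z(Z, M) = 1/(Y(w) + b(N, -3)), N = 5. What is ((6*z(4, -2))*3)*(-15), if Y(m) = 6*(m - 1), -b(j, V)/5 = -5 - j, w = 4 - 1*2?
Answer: -135/28 ≈ -4.8214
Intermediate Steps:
w = 2 (w = 4 - 2 = 2)
b(j, V) = 25 + 5*j (b(j, V) = -5*(-5 - j) = 25 + 5*j)
Y(m) = -6 + 6*m (Y(m) = 6*(-1 + m) = -6 + 6*m)
z(Z, M) = 1/56 (z(Z, M) = 1/((-6 + 6*2) + (25 + 5*5)) = 1/((-6 + 12) + (25 + 25)) = 1/(6 + 50) = 1/56)
((6*z(4, -2))*3)*(-15) = ((6*(1/56))*3)*(-15) = ((3/28)*3)*(-15) = (9/28)*(-15) = -135/28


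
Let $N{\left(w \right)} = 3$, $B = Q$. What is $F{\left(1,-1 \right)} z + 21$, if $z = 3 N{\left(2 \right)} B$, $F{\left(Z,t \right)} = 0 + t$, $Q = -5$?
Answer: $66$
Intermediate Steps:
$B = -5$
$F{\left(Z,t \right)} = t$
$z = -45$ ($z = 3 \cdot 3 \left(-5\right) = 9 \left(-5\right) = -45$)
$F{\left(1,-1 \right)} z + 21 = \left(-1\right) \left(-45\right) + 21 = 45 + 21 = 66$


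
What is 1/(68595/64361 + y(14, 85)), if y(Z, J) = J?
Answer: 64361/5539280 ≈ 0.011619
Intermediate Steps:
1/(68595/64361 + y(14, 85)) = 1/(68595/64361 + 85) = 1/(5539280/64361) = 64361/5539280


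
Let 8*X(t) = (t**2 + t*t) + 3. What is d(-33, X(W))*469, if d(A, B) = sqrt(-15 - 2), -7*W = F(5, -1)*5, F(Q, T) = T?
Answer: 469*I*sqrt(17) ≈ 1933.7*I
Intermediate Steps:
W = 5/7 (W = -(-1)*5/7 = -1/7*(-5) = 5/7 ≈ 0.71429)
X(t) = 3/8 + t**2/4 (X(t) = ((t**2 + t*t) + 3)/8 = ((t**2 + t**2) + 3)/8 = (2*t**2 + 3)/8 = (3 + 2*t**2)/8 = 3/8 + t**2/4)
d(A, B) = I*sqrt(17) (d(A, B) = sqrt(-17) = I*sqrt(17))
d(-33, X(W))*469 = (I*sqrt(17))*469 = 469*I*sqrt(17)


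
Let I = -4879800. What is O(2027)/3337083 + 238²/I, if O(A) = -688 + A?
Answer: -5069213257/452341600650 ≈ -0.011207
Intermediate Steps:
O(2027)/3337083 + 238²/I = (-688 + 2027)/3337083 + 238²/(-4879800) = 1339*(1/3337083) + 56644*(-1/4879800) = 1339/3337083 - 14161/1219950 = -5069213257/452341600650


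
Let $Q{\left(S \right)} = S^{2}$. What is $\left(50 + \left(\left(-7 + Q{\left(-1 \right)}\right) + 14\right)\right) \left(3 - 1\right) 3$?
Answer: $348$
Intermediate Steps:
$\left(50 + \left(\left(-7 + Q{\left(-1 \right)}\right) + 14\right)\right) \left(3 - 1\right) 3 = \left(50 + \left(\left(-7 + \left(-1\right)^{2}\right) + 14\right)\right) \left(3 - 1\right) 3 = \left(50 + \left(\left(-7 + 1\right) + 14\right)\right) 2 \cdot 3 = \left(50 + \left(-6 + 14\right)\right) 6 = \left(50 + 8\right) 6 = 58 \cdot 6 = 348$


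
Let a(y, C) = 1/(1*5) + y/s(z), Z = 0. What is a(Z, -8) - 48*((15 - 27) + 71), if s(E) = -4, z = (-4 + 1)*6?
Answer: -14159/5 ≈ -2831.8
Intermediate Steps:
z = -18 (z = -3*6 = -18)
a(y, C) = 1/5 - y/4 (a(y, C) = 1/(1*5) + y/(-4) = 1*(1/5) + y*(-1/4) = 1/5 - y/4)
a(Z, -8) - 48*((15 - 27) + 71) = (1/5 - 1/4*0) - 48*((15 - 27) + 71) = (1/5 + 0) - 48*(-12 + 71) = 1/5 - 48*59 = 1/5 - 2832 = -14159/5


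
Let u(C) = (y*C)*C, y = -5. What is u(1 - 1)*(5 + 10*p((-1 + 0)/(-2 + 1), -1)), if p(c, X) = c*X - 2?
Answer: 0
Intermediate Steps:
u(C) = -5*C**2 (u(C) = (-5*C)*C = -5*C**2)
p(c, X) = -2 + X*c (p(c, X) = X*c - 2 = -2 + X*c)
u(1 - 1)*(5 + 10*p((-1 + 0)/(-2 + 1), -1)) = (-5*(1 - 1)**2)*(5 + 10*(-2 - (-1 + 0)/(-2 + 1))) = (-5*0**2)*(5 + 10*(-2 - (-1)/(-1))) = (-5*0)*(5 + 10*(-2 - (-1)*(-1))) = 0*(5 + 10*(-2 - 1*1)) = 0*(5 + 10*(-2 - 1)) = 0*(5 + 10*(-3)) = 0*(5 - 30) = 0*(-25) = 0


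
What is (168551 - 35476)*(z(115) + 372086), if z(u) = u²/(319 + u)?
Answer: 21491419408175/434 ≈ 4.9519e+10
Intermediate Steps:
z(u) = u²/(319 + u)
(168551 - 35476)*(z(115) + 372086) = (168551 - 35476)*(115²/(319 + 115) + 372086) = 133075*(13225/434 + 372086) = 133075*(161498549/434) = 21491419408175/434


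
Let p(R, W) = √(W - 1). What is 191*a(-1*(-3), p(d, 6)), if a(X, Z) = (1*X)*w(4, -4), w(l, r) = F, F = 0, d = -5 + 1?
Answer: 0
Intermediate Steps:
d = -4
w(l, r) = 0
p(R, W) = √(-1 + W)
a(X, Z) = 0 (a(X, Z) = (1*X)*0 = X*0 = 0)
191*a(-1*(-3), p(d, 6)) = 191*0 = 0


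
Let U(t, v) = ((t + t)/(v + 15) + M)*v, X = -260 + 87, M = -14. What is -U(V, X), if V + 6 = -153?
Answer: -163831/79 ≈ -2073.8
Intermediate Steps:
V = -159 (V = -6 - 153 = -159)
X = -173
U(t, v) = v*(-14 + 2*t/(15 + v)) (U(t, v) = ((t + t)/(v + 15) - 14)*v = ((2*t)/(15 + v) - 14)*v = (2*t/(15 + v) - 14)*v = (-14 + 2*t/(15 + v))*v = v*(-14 + 2*t/(15 + v)))
-U(V, X) = -2*(-173)*(-105 - 159 - 7*(-173))/(15 - 173) = -2*(-173)*(-105 - 159 + 1211)/(-158) = -2*(-173)*(-1)*947/158 = -1*163831/79 = -163831/79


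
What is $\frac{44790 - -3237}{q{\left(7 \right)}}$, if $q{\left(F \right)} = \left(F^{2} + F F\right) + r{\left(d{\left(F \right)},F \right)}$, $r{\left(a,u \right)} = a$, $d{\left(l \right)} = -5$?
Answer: $\frac{16009}{31} \approx 516.42$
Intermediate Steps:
$q{\left(F \right)} = -5 + 2 F^{2}$ ($q{\left(F \right)} = \left(F^{2} + F F\right) - 5 = \left(F^{2} + F^{2}\right) - 5 = 2 F^{2} - 5 = -5 + 2 F^{2}$)
$\frac{44790 - -3237}{q{\left(7 \right)}} = \frac{44790 - -3237}{-5 + 2 \cdot 7^{2}} = \frac{44790 + 3237}{-5 + 2 \cdot 49} = \frac{48027}{-5 + 98} = \frac{48027}{93} = 48027 \cdot \frac{1}{93} = \frac{16009}{31}$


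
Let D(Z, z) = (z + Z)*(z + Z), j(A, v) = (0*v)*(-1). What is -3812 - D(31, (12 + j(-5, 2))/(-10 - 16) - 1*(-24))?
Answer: -1146909/169 ≈ -6786.4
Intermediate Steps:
j(A, v) = 0 (j(A, v) = 0*(-1) = 0)
D(Z, z) = (Z + z)² (D(Z, z) = (Z + z)*(Z + z) = (Z + z)²)
-3812 - D(31, (12 + j(-5, 2))/(-10 - 16) - 1*(-24)) = -3812 - (31 + ((12 + 0)/(-10 - 16) - 1*(-24)))² = -3812 - (31 + (12/(-26) + 24))² = -3812 - (31 + (12*(-1/26) + 24))² = -3812 - (31 + (-6/13 + 24))² = -3812 - (31 + 306/13)² = -3812 - (709/13)² = -3812 - 1*502681/169 = -3812 - 502681/169 = -1146909/169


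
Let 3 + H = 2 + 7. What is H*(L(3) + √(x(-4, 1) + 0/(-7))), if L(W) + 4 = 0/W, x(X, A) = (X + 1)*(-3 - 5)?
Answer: -24 + 12*√6 ≈ 5.3939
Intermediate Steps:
x(X, A) = -8 - 8*X (x(X, A) = (1 + X)*(-8) = -8 - 8*X)
L(W) = -4 (L(W) = -4 + 0/W = -4 + 0 = -4)
H = 6 (H = -3 + (2 + 7) = -3 + 9 = 6)
H*(L(3) + √(x(-4, 1) + 0/(-7))) = 6*(-4 + √((-8 - 8*(-4)) + 0/(-7))) = 6*(-4 + √((-8 + 32) + 0*(-⅐))) = 6*(-4 + √(24 + 0)) = 6*(-4 + √24) = 6*(-4 + 2*√6) = -24 + 12*√6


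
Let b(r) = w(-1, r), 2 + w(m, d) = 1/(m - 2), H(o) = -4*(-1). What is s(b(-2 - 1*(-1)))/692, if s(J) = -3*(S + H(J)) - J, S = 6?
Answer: -83/2076 ≈ -0.039981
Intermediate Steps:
H(o) = 4
w(m, d) = -2 + 1/(-2 + m) (w(m, d) = -2 + 1/(m - 2) = -2 + 1/(-2 + m))
b(r) = -7/3 (b(r) = (5 - 2*(-1))/(-2 - 1) = (5 + 2)/(-3) = -⅓*7 = -7/3)
s(J) = -30 - J (s(J) = -3*(6 + 4) - J = -3*10 - J = -30 - J)
s(b(-2 - 1*(-1)))/692 = (-30 - 1*(-7/3))/692 = (-30 + 7/3)*(1/692) = -83/3*1/692 = -83/2076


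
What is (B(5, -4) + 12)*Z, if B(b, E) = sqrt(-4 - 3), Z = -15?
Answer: -180 - 15*I*sqrt(7) ≈ -180.0 - 39.686*I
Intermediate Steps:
B(b, E) = I*sqrt(7) (B(b, E) = sqrt(-7) = I*sqrt(7))
(B(5, -4) + 12)*Z = (I*sqrt(7) + 12)*(-15) = (12 + I*sqrt(7))*(-15) = -180 - 15*I*sqrt(7)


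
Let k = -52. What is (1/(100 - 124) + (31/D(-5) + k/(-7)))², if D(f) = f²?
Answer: 1312830289/17640000 ≈ 74.423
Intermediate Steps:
(1/(100 - 124) + (31/D(-5) + k/(-7)))² = (1/(100 - 124) + (31/((-5)²) - 52/(-7)))² = (1/(-24) + (31/25 - 52*(-⅐)))² = (-1/24 + (31*(1/25) + 52/7))² = (-1/24 + (31/25 + 52/7))² = (-1/24 + 1517/175)² = (36233/4200)² = 1312830289/17640000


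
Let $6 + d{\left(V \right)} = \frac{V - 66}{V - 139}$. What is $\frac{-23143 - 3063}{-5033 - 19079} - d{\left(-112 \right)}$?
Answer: $\frac{19299221}{3026056} \approx 6.3777$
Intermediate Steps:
$d{\left(V \right)} = -6 + \frac{-66 + V}{-139 + V}$ ($d{\left(V \right)} = -6 + \frac{V - 66}{V - 139} = -6 + \frac{-66 + V}{-139 + V}$)
$\frac{-23143 - 3063}{-5033 - 19079} - d{\left(-112 \right)} = \frac{-23143 - 3063}{-5033 - 19079} - \frac{768 - -560}{-139 - 112} = - \frac{26206}{-24112} - \frac{768 + 560}{-251} = \left(-26206\right) \left(- \frac{1}{24112}\right) - \left(- \frac{1}{251}\right) 1328 = \frac{13103}{12056} - - \frac{1328}{251} = \frac{13103}{12056} + \frac{1328}{251} = \frac{19299221}{3026056}$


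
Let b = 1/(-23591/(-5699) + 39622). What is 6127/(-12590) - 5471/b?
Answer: -15555102130407183/71750410 ≈ -2.1679e+8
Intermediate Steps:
b = 5699/225829369 (b = 1/(-23591*(-1/5699) + 39622) = 1/(23591/5699 + 39622) = 1/(225829369/5699) = 5699/225829369 ≈ 2.5236e-5)
6127/(-12590) - 5471/b = 6127/(-12590) - 5471/5699/225829369 = 6127*(-1/12590) - 5471*225829369/5699 = -6127/12590 - 1235512477799/5699 = -15555102130407183/71750410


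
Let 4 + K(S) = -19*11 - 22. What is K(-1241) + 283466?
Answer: 283231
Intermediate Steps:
K(S) = -235 (K(S) = -4 + (-19*11 - 22) = -4 + (-209 - 22) = -4 - 231 = -235)
K(-1241) + 283466 = -235 + 283466 = 283231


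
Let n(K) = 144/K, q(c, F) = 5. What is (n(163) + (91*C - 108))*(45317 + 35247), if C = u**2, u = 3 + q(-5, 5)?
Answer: 75073724528/163 ≈ 4.6057e+8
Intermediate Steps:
u = 8 (u = 3 + 5 = 8)
C = 64 (C = 8**2 = 64)
(n(163) + (91*C - 108))*(45317 + 35247) = (144/163 + (91*64 - 108))*(45317 + 35247) = (144*(1/163) + (5824 - 108))*80564 = (144/163 + 5716)*80564 = (931852/163)*80564 = 75073724528/163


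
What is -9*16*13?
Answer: -1872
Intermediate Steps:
-9*16*13 = -144*13 = -1872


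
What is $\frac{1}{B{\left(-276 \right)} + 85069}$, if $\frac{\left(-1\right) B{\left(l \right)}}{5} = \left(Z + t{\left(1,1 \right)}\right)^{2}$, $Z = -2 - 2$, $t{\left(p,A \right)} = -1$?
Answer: $\frac{1}{84944} \approx 1.1772 \cdot 10^{-5}$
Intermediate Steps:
$Z = -4$
$B{\left(l \right)} = -125$ ($B{\left(l \right)} = - 5 \left(-4 - 1\right)^{2} = - 5 \left(-5\right)^{2} = \left(-5\right) 25 = -125$)
$\frac{1}{B{\left(-276 \right)} + 85069} = \frac{1}{-125 + 85069} = \frac{1}{84944}$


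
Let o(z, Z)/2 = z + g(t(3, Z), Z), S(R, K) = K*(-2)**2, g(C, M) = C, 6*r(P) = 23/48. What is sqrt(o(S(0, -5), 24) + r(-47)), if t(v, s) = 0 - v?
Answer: 115*I*sqrt(2)/24 ≈ 6.7764*I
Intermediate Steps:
r(P) = 23/288 (r(P) = (23/48)/6 = (23*(1/48))/6 = (1/6)*(23/48) = 23/288)
t(v, s) = -v
S(R, K) = 4*K (S(R, K) = K*4 = 4*K)
o(z, Z) = -6 + 2*z (o(z, Z) = 2*(z - 1*3) = 2*(z - 3) = 2*(-3 + z) = -6 + 2*z)
sqrt(o(S(0, -5), 24) + r(-47)) = sqrt((-6 + 2*(4*(-5))) + 23/288) = sqrt((-6 + 2*(-20)) + 23/288) = sqrt((-6 - 40) + 23/288) = sqrt(-46 + 23/288) = sqrt(-13225/288) = 115*I*sqrt(2)/24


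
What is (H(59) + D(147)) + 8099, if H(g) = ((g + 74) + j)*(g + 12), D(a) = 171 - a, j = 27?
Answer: 19483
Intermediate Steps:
H(g) = (12 + g)*(101 + g) (H(g) = ((g + 74) + 27)*(g + 12) = ((74 + g) + 27)*(12 + g) = (101 + g)*(12 + g) = (12 + g)*(101 + g))
(H(59) + D(147)) + 8099 = ((1212 + 59² + 113*59) + (171 - 1*147)) + 8099 = ((1212 + 3481 + 6667) + (171 - 147)) + 8099 = (11360 + 24) + 8099 = 11384 + 8099 = 19483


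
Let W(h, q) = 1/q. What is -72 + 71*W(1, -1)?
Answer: -143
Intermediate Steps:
-72 + 71*W(1, -1) = -72 + 71/(-1) = -72 + 71*(-1) = -72 - 71 = -143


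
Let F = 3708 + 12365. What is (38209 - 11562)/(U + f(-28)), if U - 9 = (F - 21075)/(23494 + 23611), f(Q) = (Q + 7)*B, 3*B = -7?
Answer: 1255206935/2727088 ≈ 460.27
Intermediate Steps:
B = -7/3 (B = (⅓)*(-7) = -7/3 ≈ -2.3333)
F = 16073
f(Q) = -49/3 - 7*Q/3 (f(Q) = (Q + 7)*(-7/3) = (7 + Q)*(-7/3) = -49/3 - 7*Q/3)
U = 418943/47105 (U = 9 + (16073 - 21075)/(23494 + 23611) = 9 - 5002/47105 = 418943/47105 ≈ 8.8938)
(38209 - 11562)/(U + f(-28)) = (38209 - 11562)/(418943/47105 + (-49/3 - 7/3*(-28))) = 26647/(418943/47105 + (-49/3 + 196/3)) = 26647/(418943/47105 + 49) = 26647/(2727088/47105) = 26647*(47105/2727088) = 1255206935/2727088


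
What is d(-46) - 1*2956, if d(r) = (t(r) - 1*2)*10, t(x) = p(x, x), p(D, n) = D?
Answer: -3436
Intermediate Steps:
t(x) = x
d(r) = -20 + 10*r (d(r) = (r - 1*2)*10 = (r - 2)*10 = (-2 + r)*10 = -20 + 10*r)
d(-46) - 1*2956 = (-20 + 10*(-46)) - 1*2956 = (-20 - 460) - 2956 = -480 - 2956 = -3436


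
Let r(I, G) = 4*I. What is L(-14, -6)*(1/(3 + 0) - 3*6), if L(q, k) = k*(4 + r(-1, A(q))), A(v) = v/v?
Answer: 0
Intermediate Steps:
A(v) = 1
L(q, k) = 0 (L(q, k) = k*(4 + 4*(-1)) = k*(4 - 4) = k*0 = 0)
L(-14, -6)*(1/(3 + 0) - 3*6) = 0*(1/(3 + 0) - 3*6) = 0*(1/3 - 18) = 0*(⅓ - 18) = 0*(-53/3) = 0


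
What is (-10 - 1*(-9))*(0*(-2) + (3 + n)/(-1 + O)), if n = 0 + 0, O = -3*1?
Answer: 3/4 ≈ 0.75000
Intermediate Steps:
O = -3
n = 0
(-10 - 1*(-9))*(0*(-2) + (3 + n)/(-1 + O)) = (-10 - 1*(-9))*(0*(-2) + (3 + 0)/(-1 - 3)) = (-10 + 9)*(0 + 3/(-4)) = -(0 + 3*(-1/4)) = -(0 - 3/4) = -1*(-3/4) = 3/4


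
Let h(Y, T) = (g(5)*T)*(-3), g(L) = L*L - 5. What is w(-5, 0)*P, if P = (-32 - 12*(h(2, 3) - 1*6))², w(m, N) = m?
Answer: -24200000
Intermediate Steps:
g(L) = -5 + L² (g(L) = L² - 5 = -5 + L²)
h(Y, T) = -60*T (h(Y, T) = ((-5 + 5²)*T)*(-3) = ((-5 + 25)*T)*(-3) = (20*T)*(-3) = -60*T)
P = 4840000 (P = (-32 - 12*(-60*3 - 1*6))² = (-32 - 12*(-180 - 6))² = (-32 - 12*(-186))² = (-32 + 2232)² = 2200² = 4840000)
w(-5, 0)*P = -5*4840000 = -24200000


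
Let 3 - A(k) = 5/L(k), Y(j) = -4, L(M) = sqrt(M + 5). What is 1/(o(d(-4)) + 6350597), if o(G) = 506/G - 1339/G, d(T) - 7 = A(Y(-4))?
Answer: 5/31752152 ≈ 1.5747e-7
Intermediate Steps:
L(M) = sqrt(5 + M)
A(k) = 3 - 5/sqrt(5 + k) (A(k) = 3 - 5/(sqrt(5 + k)) = 3 - 5/sqrt(5 + k))
d(T) = 5 (d(T) = 7 + (3 - 5/sqrt(5 - 4)) = 7 + (3 - 5/sqrt(1)) = 7 + (3 - 5*1) = 7 + (3 - 5) = 7 - 2 = 5)
o(G) = -833/G
1/(o(d(-4)) + 6350597) = 1/(-833/5 + 6350597) = 1/(31752152/5) = 5/31752152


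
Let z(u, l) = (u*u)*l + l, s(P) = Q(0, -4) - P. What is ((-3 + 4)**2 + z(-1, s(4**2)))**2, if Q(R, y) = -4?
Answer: 1521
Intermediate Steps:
s(P) = -4 - P
z(u, l) = l + l*u**2 (z(u, l) = u**2*l + l = l*u**2 + l = l + l*u**2)
((-3 + 4)**2 + z(-1, s(4**2)))**2 = ((-3 + 4)**2 + (-4 - 1*4**2)*(1 + (-1)**2))**2 = (1**2 + (-4 - 1*16)*(1 + 1))**2 = (1 + (-4 - 16)*2)**2 = (1 - 20*2)**2 = (1 - 40)**2 = (-39)**2 = 1521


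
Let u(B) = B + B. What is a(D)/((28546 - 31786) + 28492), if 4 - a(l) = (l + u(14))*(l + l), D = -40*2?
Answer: -2079/6313 ≈ -0.32932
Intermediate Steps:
u(B) = 2*B
D = -80
a(l) = 4 - 2*l*(28 + l) (a(l) = 4 - (l + 2*14)*(l + l) = 4 - (l + 28)*2*l = 4 - (28 + l)*2*l = 4 - 2*l*(28 + l))
a(D)/((28546 - 31786) + 28492) = (4 - 56*(-80) - 2*(-80)**2)/((28546 - 31786) + 28492) = (4 + 4480 - 2*6400)/(-3240 + 28492) = (4 + 4480 - 12800)/25252 = -8316*1/25252 = -2079/6313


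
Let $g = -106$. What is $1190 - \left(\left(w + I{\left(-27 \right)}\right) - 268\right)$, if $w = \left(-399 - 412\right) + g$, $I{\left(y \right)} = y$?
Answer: $2402$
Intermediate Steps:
$w = -917$ ($w = \left(-399 - 412\right) - 106 = -811 - 106 = -917$)
$1190 - \left(\left(w + I{\left(-27 \right)}\right) - 268\right) = 1190 - \left(\left(-917 - 27\right) - 268\right) = 1190 - \left(-944 - 268\right) = 1190 - -1212 = 1190 + 1212 = 2402$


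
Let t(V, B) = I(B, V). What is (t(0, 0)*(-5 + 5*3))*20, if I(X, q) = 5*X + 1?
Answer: 200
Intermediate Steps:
I(X, q) = 1 + 5*X
t(V, B) = 1 + 5*B
(t(0, 0)*(-5 + 5*3))*20 = ((1 + 5*0)*(-5 + 5*3))*20 = ((1 + 0)*(-5 + 15))*20 = (1*10)*20 = 10*20 = 200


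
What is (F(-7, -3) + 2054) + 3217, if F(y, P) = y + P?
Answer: 5261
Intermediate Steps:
F(y, P) = P + y
(F(-7, -3) + 2054) + 3217 = ((-3 - 7) + 2054) + 3217 = (-10 + 2054) + 3217 = 2044 + 3217 = 5261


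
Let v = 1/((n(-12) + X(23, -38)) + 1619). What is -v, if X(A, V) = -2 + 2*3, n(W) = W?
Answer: -1/1611 ≈ -0.00062073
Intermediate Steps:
X(A, V) = 4 (X(A, V) = -2 + 6 = 4)
v = 1/1611 (v = 1/((-12 + 4) + 1619) = 1/(-8 + 1619) = 1/1611 ≈ 0.00062073)
-v = -1*1/1611 = -1/1611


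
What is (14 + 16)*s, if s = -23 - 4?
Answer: -810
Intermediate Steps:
s = -27
(14 + 16)*s = (14 + 16)*(-27) = 30*(-27) = -810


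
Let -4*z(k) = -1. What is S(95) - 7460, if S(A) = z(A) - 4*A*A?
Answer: -174239/4 ≈ -43560.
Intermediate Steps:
z(k) = ¼ (z(k) = -¼*(-1) = ¼)
S(A) = ¼ - 4*A² (S(A) = ¼ - 4*A*A = ¼ - 4*A²)
S(95) - 7460 = (¼ - 4*95²) - 7460 = (¼ - 4*9025) - 7460 = (¼ - 36100) - 7460 = -144399/4 - 7460 = -174239/4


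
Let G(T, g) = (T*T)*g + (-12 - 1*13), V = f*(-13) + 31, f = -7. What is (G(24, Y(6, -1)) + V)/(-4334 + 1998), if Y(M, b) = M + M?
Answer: -7009/2336 ≈ -3.0004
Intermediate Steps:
V = 122 (V = -7*(-13) + 31 = 91 + 31 = 122)
Y(M, b) = 2*M
G(T, g) = -25 + g*T² (G(T, g) = T²*g + (-12 - 13) = g*T² - 25 = -25 + g*T²)
(G(24, Y(6, -1)) + V)/(-4334 + 1998) = ((-25 + (2*6)*24²) + 122)/(-4334 + 1998) = ((-25 + 12*576) + 122)/(-2336) = ((-25 + 6912) + 122)*(-1/2336) = (6887 + 122)*(-1/2336) = 7009*(-1/2336) = -7009/2336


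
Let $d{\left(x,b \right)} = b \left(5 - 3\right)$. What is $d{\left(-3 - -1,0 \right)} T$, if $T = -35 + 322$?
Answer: $0$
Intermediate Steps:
$d{\left(x,b \right)} = 2 b$ ($d{\left(x,b \right)} = b 2 = 2 b$)
$T = 287$
$d{\left(-3 - -1,0 \right)} T = 2 \cdot 0 \cdot 287 = 0 \cdot 287 = 0$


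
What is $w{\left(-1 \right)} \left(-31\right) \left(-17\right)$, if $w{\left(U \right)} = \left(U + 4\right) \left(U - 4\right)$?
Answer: $-7905$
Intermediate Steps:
$w{\left(U \right)} = \left(-4 + U\right) \left(4 + U\right)$ ($w{\left(U \right)} = \left(4 + U\right) \left(-4 + U\right) = \left(-4 + U\right) \left(4 + U\right)$)
$w{\left(-1 \right)} \left(-31\right) \left(-17\right) = \left(-16 + \left(-1\right)^{2}\right) \left(-31\right) \left(-17\right) = \left(-16 + 1\right) \left(-31\right) \left(-17\right) = \left(-15\right) \left(-31\right) \left(-17\right) = 465 \left(-17\right) = -7905$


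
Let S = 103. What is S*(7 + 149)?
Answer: 16068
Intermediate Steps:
S*(7 + 149) = 103*(7 + 149) = 103*156 = 16068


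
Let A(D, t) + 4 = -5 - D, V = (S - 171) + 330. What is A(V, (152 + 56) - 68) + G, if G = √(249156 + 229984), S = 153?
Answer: -321 + 2*√119785 ≈ 371.20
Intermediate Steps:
G = 2*√119785 (G = √479140 = 2*√119785 ≈ 692.20)
V = 312 (V = (153 - 171) + 330 = -18 + 330 = 312)
A(D, t) = -9 - D (A(D, t) = -4 + (-5 - D) = -9 - D)
A(V, (152 + 56) - 68) + G = (-9 - 1*312) + 2*√119785 = (-9 - 312) + 2*√119785 = -321 + 2*√119785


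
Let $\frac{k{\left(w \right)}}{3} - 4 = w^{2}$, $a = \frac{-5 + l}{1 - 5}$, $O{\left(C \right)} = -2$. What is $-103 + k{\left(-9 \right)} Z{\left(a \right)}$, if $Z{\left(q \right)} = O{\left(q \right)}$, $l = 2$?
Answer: $-613$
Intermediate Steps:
$a = \frac{3}{4}$ ($a = \frac{-5 + 2}{1 - 5} = - \frac{3}{-4} = \left(-3\right) \left(- \frac{1}{4}\right) = \frac{3}{4} \approx 0.75$)
$Z{\left(q \right)} = -2$
$k{\left(w \right)} = 12 + 3 w^{2}$
$-103 + k{\left(-9 \right)} Z{\left(a \right)} = -103 + \left(12 + 3 \left(-9\right)^{2}\right) \left(-2\right) = -103 + \left(12 + 3 \cdot 81\right) \left(-2\right) = -103 + \left(12 + 243\right) \left(-2\right) = -103 + 255 \left(-2\right) = -103 - 510 = -613$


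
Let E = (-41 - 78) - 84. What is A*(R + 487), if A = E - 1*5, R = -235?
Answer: -52416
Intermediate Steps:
E = -203 (E = -119 - 84 = -203)
A = -208 (A = -203 - 1*5 = -203 - 5 = -208)
A*(R + 487) = -208*(-235 + 487) = -208*252 = -52416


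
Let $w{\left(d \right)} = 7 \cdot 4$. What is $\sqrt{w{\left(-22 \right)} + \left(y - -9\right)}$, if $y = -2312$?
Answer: $5 i \sqrt{91} \approx 47.697 i$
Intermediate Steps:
$w{\left(d \right)} = 28$
$\sqrt{w{\left(-22 \right)} + \left(y - -9\right)} = \sqrt{28 - 2303} = \sqrt{-2275} = 5 i \sqrt{91}$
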